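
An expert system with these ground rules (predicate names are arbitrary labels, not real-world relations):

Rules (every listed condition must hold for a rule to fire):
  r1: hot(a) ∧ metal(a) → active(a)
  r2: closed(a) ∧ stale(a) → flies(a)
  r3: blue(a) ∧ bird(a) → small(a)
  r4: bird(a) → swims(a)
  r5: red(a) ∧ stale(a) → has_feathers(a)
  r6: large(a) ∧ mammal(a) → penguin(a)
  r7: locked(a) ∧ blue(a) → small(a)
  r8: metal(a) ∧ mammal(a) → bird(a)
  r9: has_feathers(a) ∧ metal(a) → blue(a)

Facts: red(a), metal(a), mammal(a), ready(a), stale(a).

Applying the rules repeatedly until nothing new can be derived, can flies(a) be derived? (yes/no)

no

Round 1 — r5, r8, derive has_feathers(a), bird(a).
Round 2 — r4, r9, derive swims(a), blue(a).
Round 3 — r3, derive small(a).
Fixed point reached. flies(a) is concluded only by r2; r2 needs closed(a) (never derived).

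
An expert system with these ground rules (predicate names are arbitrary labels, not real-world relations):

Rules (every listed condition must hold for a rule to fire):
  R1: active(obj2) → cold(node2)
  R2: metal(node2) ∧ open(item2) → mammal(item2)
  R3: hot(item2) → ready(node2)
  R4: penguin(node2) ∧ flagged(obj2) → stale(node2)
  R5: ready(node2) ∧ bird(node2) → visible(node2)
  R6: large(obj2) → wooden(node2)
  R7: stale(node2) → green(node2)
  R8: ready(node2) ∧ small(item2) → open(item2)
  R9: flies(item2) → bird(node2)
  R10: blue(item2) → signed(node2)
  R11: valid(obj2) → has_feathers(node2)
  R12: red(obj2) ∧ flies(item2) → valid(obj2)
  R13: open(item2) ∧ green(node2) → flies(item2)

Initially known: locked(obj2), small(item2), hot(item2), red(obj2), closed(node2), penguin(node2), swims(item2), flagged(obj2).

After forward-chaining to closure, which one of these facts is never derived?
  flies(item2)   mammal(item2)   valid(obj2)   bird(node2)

mammal(item2)

[1] R3 [hot(item2) → ready(node2)]; R4 [penguin(node2) ∧ flagged(obj2) → stale(node2)]. ⇒ new: ready(node2), stale(node2).
[2] R7 [stale(node2) → green(node2)]; R8 [ready(node2) ∧ small(item2) → open(item2)]. ⇒ new: green(node2), open(item2).
[3] R13 [open(item2) ∧ green(node2) → flies(item2)]. ⇒ new: flies(item2).
[4] R9 [flies(item2) → bird(node2)]; R12 [red(obj2) ∧ flies(item2) → valid(obj2)]. ⇒ new: bird(node2), valid(obj2).
[5] R5 [ready(node2) ∧ bird(node2) → visible(node2)]; R11 [valid(obj2) → has_feathers(node2)]. ⇒ new: visible(node2), has_feathers(node2).
Derived: flies(item2) (round 3), valid(obj2) (round 4), bird(node2) (round 4). mammal(item2) never appears in any round.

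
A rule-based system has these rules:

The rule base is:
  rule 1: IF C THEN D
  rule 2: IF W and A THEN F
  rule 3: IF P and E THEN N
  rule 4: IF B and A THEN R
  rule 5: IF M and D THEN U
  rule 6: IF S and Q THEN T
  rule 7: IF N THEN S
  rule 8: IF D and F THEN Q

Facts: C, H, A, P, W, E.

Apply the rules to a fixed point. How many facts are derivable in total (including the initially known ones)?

Round 1 — rule 1, rule 2, rule 3, derive D, F, N.
Round 2 — rule 7, rule 8, derive S, Q.
Round 3 — rule 6, derive T.
Closure: {A, C, D, E, F, H, N, P, Q, S, T, W} — 12 facts.

12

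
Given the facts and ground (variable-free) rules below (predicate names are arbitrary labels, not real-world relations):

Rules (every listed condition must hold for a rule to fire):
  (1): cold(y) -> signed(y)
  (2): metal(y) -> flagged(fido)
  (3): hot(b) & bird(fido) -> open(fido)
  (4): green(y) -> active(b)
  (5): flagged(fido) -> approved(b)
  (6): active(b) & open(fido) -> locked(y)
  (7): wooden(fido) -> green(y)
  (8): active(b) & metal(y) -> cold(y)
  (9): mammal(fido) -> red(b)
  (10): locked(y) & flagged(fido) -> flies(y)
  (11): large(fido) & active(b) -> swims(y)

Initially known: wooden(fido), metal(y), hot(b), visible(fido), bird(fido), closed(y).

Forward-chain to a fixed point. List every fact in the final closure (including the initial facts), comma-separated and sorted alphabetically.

Round 1: (2) [metal(y) -> flagged(fido)]; (3) [hot(b) & bird(fido) -> open(fido)]; (7) [wooden(fido) -> green(y)]. Adds flagged(fido), open(fido), green(y).
Round 2: (4) [green(y) -> active(b)]; (5) [flagged(fido) -> approved(b)]. Adds active(b), approved(b).
Round 3: (6) [active(b) & open(fido) -> locked(y)]; (8) [active(b) & metal(y) -> cold(y)]. Adds locked(y), cold(y).
Round 4: (1) [cold(y) -> signed(y)]; (10) [locked(y) & flagged(fido) -> flies(y)]. Adds signed(y), flies(y).

active(b), approved(b), bird(fido), closed(y), cold(y), flagged(fido), flies(y), green(y), hot(b), locked(y), metal(y), open(fido), signed(y), visible(fido), wooden(fido)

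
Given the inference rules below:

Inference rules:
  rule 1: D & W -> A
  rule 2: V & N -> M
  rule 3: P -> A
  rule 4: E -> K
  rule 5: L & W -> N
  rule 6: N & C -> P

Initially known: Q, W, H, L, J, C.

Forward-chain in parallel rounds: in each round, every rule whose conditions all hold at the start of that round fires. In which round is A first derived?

Round 1: rule 5 [L & W -> N]. New: N.
Round 2: rule 6 [N & C -> P]. New: P.
Round 3: rule 3 [P -> A]. New: A.
A first appears in round 3.

3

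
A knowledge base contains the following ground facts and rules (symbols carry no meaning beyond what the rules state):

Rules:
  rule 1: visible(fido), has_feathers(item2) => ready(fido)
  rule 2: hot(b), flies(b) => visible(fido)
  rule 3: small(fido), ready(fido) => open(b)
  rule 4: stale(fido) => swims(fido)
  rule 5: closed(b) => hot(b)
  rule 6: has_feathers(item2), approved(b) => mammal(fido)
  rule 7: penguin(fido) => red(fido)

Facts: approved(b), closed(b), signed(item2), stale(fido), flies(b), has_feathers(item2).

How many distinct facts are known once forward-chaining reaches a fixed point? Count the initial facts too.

11

Round 1 fires rule 4, rule 5, rule 6, giving swims(fido), hot(b), mammal(fido).
Round 2 fires rule 2, giving visible(fido).
Round 3 fires rule 1, giving ready(fido).
Closure: {approved(b), closed(b), flies(b), has_feathers(item2), hot(b), mammal(fido), ready(fido), signed(item2), stale(fido), swims(fido), visible(fido)} — 11 facts.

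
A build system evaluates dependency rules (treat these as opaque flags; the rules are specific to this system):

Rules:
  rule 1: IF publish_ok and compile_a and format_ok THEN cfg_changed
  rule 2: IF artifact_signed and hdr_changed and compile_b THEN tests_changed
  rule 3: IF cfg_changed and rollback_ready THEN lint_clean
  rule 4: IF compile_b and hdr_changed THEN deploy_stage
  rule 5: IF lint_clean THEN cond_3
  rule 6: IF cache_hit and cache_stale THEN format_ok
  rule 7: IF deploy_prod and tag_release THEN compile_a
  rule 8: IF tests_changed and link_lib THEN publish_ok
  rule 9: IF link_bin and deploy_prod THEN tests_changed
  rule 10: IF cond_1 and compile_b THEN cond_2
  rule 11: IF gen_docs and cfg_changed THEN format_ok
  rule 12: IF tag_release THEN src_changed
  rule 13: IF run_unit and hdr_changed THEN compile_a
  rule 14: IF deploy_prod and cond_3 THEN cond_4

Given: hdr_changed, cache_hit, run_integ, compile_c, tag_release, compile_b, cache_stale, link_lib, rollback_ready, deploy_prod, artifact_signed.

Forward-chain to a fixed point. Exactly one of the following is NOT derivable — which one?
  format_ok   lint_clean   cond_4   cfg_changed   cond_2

Round 1: rule 2 [IF artifact_signed and hdr_changed and compile_b THEN tests_changed]; rule 4 [IF compile_b and hdr_changed THEN deploy_stage]; rule 6 [IF cache_hit and cache_stale THEN format_ok]; rule 7 [IF deploy_prod and tag_release THEN compile_a]; rule 12 [IF tag_release THEN src_changed]. Adds tests_changed, deploy_stage, format_ok, compile_a, src_changed.
Round 2: rule 8 [IF tests_changed and link_lib THEN publish_ok]. Adds publish_ok.
Round 3: rule 1 [IF publish_ok and compile_a and format_ok THEN cfg_changed]. Adds cfg_changed.
Round 4: rule 3 [IF cfg_changed and rollback_ready THEN lint_clean]. Adds lint_clean.
Round 5: rule 5 [IF lint_clean THEN cond_3]. Adds cond_3.
Round 6: rule 14 [IF deploy_prod and cond_3 THEN cond_4]. Adds cond_4.
Derived: cfg_changed (round 3), cond_4 (round 6), format_ok (round 1), lint_clean (round 4). cond_2 never appears in any round.

cond_2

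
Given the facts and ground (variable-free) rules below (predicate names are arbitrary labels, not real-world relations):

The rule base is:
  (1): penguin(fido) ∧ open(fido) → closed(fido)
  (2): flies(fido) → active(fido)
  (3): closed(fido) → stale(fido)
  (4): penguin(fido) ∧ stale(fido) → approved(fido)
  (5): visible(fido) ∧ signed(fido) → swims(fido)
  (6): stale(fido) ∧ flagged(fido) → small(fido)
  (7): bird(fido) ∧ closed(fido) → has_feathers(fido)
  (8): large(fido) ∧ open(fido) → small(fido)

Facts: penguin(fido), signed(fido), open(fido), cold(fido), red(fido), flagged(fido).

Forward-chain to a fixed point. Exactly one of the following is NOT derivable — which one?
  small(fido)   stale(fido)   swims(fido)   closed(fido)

Round 1 fires (1), giving closed(fido).
Round 2 fires (3), giving stale(fido).
Round 3 fires (4), (6), giving approved(fido), small(fido).
Derived: stale(fido) (round 2), closed(fido) (round 1), small(fido) (round 3). swims(fido) never appears in any round.

swims(fido)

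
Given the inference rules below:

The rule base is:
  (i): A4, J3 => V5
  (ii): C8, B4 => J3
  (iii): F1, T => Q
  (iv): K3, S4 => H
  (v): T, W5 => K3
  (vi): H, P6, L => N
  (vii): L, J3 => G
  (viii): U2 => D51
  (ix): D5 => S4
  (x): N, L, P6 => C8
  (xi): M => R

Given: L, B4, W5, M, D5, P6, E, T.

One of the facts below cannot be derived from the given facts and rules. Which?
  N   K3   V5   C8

[1] (v) [T, W5 => K3]; (ix) [D5 => S4]; (xi) [M => R]. ⇒ new: K3, S4, R.
[2] (iv) [K3, S4 => H]. ⇒ new: H.
[3] (vi) [H, P6, L => N]. ⇒ new: N.
[4] (x) [N, L, P6 => C8]. ⇒ new: C8.
[5] (ii) [C8, B4 => J3]. ⇒ new: J3.
[6] (vii) [L, J3 => G]. ⇒ new: G.
Derived: K3 (round 1), N (round 3), C8 (round 4). V5 never appears in any round.

V5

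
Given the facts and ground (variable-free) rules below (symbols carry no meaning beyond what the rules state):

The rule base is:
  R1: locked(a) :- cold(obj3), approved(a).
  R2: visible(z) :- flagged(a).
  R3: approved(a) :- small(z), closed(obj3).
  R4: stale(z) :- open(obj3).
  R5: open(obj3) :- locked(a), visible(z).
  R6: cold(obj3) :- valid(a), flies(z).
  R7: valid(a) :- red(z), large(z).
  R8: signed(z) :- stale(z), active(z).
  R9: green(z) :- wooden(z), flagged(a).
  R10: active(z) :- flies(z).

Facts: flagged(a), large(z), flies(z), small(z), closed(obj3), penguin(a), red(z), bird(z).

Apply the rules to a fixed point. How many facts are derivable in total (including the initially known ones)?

17

[1] R2 [visible(z) :- flagged(a).]; R3 [approved(a) :- small(z), closed(obj3).]; R7 [valid(a) :- red(z), large(z).]; R10 [active(z) :- flies(z).]. ⇒ new: visible(z), approved(a), valid(a), active(z).
[2] R6 [cold(obj3) :- valid(a), flies(z).]. ⇒ new: cold(obj3).
[3] R1 [locked(a) :- cold(obj3), approved(a).]. ⇒ new: locked(a).
[4] R5 [open(obj3) :- locked(a), visible(z).]. ⇒ new: open(obj3).
[5] R4 [stale(z) :- open(obj3).]. ⇒ new: stale(z).
[6] R8 [signed(z) :- stale(z), active(z).]. ⇒ new: signed(z).
Closure: {active(z), approved(a), bird(z), closed(obj3), cold(obj3), flagged(a), flies(z), large(z), locked(a), open(obj3), penguin(a), red(z), signed(z), small(z), stale(z), valid(a), visible(z)} — 17 facts.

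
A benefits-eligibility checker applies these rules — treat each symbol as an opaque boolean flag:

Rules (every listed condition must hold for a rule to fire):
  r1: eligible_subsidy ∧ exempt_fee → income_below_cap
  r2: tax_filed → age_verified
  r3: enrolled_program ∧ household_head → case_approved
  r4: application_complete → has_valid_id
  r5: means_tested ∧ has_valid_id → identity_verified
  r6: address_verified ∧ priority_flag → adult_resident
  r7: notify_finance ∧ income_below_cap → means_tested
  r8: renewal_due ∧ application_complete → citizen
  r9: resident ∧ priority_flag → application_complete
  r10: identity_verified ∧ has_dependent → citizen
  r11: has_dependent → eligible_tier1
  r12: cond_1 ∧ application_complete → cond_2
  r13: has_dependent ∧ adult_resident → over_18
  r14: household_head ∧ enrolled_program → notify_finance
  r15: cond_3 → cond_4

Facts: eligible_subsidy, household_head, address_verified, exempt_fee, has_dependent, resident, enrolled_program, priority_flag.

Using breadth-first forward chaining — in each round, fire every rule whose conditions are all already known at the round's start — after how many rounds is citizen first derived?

4

Round 1 — r1, r3, r6, r9, r11, r14, derive income_below_cap, case_approved, adult_resident, application_complete, eligible_tier1, notify_finance.
Round 2 — r4, r7, r13, derive has_valid_id, means_tested, over_18.
Round 3 — r5, derive identity_verified.
Round 4 — r10, derive citizen.
citizen first appears in round 4.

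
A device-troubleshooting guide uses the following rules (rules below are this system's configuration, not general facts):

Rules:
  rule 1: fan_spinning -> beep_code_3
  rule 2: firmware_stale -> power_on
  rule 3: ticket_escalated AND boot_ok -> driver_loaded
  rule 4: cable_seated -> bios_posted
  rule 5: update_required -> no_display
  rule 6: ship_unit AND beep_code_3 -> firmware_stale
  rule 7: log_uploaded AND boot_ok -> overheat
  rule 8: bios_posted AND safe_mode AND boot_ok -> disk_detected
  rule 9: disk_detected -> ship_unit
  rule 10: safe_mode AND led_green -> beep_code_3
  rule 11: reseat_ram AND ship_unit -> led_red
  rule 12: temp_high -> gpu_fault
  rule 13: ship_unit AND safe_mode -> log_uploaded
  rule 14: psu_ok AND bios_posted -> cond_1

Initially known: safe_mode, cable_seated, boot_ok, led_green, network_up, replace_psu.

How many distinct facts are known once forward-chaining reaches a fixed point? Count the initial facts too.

Round 1: rule 4 [cable_seated -> bios_posted]; rule 10 [safe_mode AND led_green -> beep_code_3]. New: bios_posted, beep_code_3.
Round 2: rule 8 [bios_posted AND safe_mode AND boot_ok -> disk_detected]. New: disk_detected.
Round 3: rule 9 [disk_detected -> ship_unit]. New: ship_unit.
Round 4: rule 6 [ship_unit AND beep_code_3 -> firmware_stale]; rule 13 [ship_unit AND safe_mode -> log_uploaded]. New: firmware_stale, log_uploaded.
Round 5: rule 2 [firmware_stale -> power_on]; rule 7 [log_uploaded AND boot_ok -> overheat]. New: power_on, overheat.
Closure: {beep_code_3, bios_posted, boot_ok, cable_seated, disk_detected, firmware_stale, led_green, log_uploaded, network_up, overheat, power_on, replace_psu, safe_mode, ship_unit} — 14 facts.

14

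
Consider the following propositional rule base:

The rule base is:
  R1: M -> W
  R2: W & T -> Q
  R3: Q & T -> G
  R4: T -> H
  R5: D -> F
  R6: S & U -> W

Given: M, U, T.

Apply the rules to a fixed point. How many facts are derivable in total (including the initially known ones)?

7

[1] R1 [M -> W]; R4 [T -> H]. ⇒ new: W, H.
[2] R2 [W & T -> Q]. ⇒ new: Q.
[3] R3 [Q & T -> G]. ⇒ new: G.
Closure: {G, H, M, Q, T, U, W} — 7 facts.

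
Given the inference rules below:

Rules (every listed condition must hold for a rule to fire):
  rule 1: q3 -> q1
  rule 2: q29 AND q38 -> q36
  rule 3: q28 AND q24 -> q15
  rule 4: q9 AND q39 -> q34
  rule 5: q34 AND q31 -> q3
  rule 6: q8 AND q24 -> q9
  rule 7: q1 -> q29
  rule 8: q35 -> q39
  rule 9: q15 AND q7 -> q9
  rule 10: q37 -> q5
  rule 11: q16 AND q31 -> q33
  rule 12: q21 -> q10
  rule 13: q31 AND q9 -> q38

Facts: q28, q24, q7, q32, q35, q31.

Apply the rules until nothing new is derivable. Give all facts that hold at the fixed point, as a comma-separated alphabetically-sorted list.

q1, q15, q24, q28, q29, q3, q31, q32, q34, q35, q36, q38, q39, q7, q9

Round 1 fires rule 3, rule 8, giving q15, q39.
Round 2 fires rule 9, giving q9.
Round 3 fires rule 4, rule 13, giving q34, q38.
Round 4 fires rule 5, giving q3.
Round 5 fires rule 1, giving q1.
Round 6 fires rule 7, giving q29.
Round 7 fires rule 2, giving q36.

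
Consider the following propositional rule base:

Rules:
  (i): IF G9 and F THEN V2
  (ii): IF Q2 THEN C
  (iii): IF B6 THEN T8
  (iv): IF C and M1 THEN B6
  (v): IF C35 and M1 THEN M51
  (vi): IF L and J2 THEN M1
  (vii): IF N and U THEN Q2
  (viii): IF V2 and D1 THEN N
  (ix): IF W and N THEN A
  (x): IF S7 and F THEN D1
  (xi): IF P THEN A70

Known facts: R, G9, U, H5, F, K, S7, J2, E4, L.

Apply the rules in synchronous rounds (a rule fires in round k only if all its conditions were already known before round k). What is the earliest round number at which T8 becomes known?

Round 1 — (i), (vi), (x), derive V2, M1, D1.
Round 2 — (viii), derive N.
Round 3 — (vii), derive Q2.
Round 4 — (ii), derive C.
Round 5 — (iv), derive B6.
Round 6 — (iii), derive T8.
T8 first appears in round 6.

6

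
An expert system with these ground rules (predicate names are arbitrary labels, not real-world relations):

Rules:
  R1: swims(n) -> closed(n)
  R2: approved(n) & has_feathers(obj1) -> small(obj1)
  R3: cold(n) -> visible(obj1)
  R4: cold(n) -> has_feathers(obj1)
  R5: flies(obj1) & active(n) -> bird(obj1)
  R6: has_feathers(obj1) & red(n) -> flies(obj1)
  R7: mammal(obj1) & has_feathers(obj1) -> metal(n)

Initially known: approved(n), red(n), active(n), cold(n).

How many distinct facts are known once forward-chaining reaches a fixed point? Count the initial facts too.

9

Round 1: R3 [cold(n) -> visible(obj1)]; R4 [cold(n) -> has_feathers(obj1)]. Adds visible(obj1), has_feathers(obj1).
Round 2: R2 [approved(n) & has_feathers(obj1) -> small(obj1)]; R6 [has_feathers(obj1) & red(n) -> flies(obj1)]. Adds small(obj1), flies(obj1).
Round 3: R5 [flies(obj1) & active(n) -> bird(obj1)]. Adds bird(obj1).
Closure: {active(n), approved(n), bird(obj1), cold(n), flies(obj1), has_feathers(obj1), red(n), small(obj1), visible(obj1)} — 9 facts.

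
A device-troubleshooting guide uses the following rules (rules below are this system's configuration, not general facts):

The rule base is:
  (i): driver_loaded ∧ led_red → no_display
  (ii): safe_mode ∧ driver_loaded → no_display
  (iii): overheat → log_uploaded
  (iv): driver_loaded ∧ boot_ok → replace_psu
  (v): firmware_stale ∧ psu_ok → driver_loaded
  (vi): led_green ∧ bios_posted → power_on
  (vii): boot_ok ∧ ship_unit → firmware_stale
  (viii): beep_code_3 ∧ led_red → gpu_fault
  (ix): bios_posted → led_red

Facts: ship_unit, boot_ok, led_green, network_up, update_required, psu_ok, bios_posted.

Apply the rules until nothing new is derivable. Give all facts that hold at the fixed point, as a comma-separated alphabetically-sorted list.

bios_posted, boot_ok, driver_loaded, firmware_stale, led_green, led_red, network_up, no_display, power_on, psu_ok, replace_psu, ship_unit, update_required

Round 1: (vi) [led_green ∧ bios_posted → power_on]; (vii) [boot_ok ∧ ship_unit → firmware_stale]; (ix) [bios_posted → led_red]. Adds power_on, firmware_stale, led_red.
Round 2: (v) [firmware_stale ∧ psu_ok → driver_loaded]. Adds driver_loaded.
Round 3: (i) [driver_loaded ∧ led_red → no_display]; (iv) [driver_loaded ∧ boot_ok → replace_psu]. Adds no_display, replace_psu.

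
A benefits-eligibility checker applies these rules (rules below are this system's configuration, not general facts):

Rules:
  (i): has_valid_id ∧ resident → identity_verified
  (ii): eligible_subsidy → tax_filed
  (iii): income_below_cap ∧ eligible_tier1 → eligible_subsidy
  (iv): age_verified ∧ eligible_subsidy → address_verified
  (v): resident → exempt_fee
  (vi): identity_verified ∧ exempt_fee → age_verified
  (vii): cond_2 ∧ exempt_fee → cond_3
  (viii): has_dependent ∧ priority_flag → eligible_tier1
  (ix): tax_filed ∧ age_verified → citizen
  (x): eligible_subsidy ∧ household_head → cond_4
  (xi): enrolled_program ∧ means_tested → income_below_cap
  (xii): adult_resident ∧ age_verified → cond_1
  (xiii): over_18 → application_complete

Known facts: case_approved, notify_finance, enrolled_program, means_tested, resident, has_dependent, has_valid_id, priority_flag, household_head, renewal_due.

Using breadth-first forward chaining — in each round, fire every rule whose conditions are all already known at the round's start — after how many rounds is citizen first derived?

4

Round 1 fires (i), (v), (viii), (xi), giving identity_verified, exempt_fee, eligible_tier1, income_below_cap.
Round 2 fires (iii), (vi), giving eligible_subsidy, age_verified.
Round 3 fires (ii), (iv), (x), giving tax_filed, address_verified, cond_4.
Round 4 fires (ix), giving citizen.
citizen first appears in round 4.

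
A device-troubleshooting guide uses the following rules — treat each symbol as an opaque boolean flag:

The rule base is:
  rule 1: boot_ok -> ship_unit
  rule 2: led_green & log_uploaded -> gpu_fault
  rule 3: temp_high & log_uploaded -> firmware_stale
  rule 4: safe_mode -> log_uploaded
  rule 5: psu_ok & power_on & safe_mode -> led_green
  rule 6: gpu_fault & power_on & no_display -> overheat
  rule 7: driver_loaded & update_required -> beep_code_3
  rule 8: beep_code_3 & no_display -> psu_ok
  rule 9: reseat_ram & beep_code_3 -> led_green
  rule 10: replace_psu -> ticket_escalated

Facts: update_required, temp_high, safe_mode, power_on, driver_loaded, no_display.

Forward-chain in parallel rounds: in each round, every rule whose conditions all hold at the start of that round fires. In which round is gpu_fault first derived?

4

Round 1 — rule 4, rule 7, derive log_uploaded, beep_code_3.
Round 2 — rule 3, rule 8, derive firmware_stale, psu_ok.
Round 3 — rule 5, derive led_green.
Round 4 — rule 2, derive gpu_fault.
gpu_fault first appears in round 4.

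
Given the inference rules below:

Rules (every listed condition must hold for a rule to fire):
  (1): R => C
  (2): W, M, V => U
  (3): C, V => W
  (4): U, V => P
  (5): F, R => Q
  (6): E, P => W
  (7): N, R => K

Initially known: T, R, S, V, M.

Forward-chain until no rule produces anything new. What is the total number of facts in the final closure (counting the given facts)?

9

Round 1 fires (1), giving C.
Round 2 fires (3), giving W.
Round 3 fires (2), giving U.
Round 4 fires (4), giving P.
Closure: {C, M, P, R, S, T, U, V, W} — 9 facts.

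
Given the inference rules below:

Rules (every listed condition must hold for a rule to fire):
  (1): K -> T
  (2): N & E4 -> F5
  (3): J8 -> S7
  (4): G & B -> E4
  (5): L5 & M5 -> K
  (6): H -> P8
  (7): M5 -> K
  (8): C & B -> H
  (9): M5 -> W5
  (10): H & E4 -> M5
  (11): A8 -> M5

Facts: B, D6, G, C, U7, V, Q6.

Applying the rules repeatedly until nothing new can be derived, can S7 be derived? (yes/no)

no

Round 1 fires (4), (8), giving E4, H.
Round 2 fires (6), (10), giving P8, M5.
Round 3 fires (7), (9), giving K, W5.
Round 4 fires (1), giving T.
Fixed point reached. S7 is concluded only by (3); (3) needs J8 (never derived).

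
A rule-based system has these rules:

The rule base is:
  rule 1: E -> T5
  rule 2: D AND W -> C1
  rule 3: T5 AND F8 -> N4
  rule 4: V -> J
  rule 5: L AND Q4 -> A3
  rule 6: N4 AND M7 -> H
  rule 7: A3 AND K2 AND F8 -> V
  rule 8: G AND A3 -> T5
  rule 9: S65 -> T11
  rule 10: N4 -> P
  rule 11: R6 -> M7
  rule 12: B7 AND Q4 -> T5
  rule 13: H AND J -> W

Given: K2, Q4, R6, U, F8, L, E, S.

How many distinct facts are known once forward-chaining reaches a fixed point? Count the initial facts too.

17

[1] rule 1 [E -> T5]; rule 5 [L AND Q4 -> A3]; rule 11 [R6 -> M7]. ⇒ new: T5, A3, M7.
[2] rule 3 [T5 AND F8 -> N4]; rule 7 [A3 AND K2 AND F8 -> V]. ⇒ new: N4, V.
[3] rule 4 [V -> J]; rule 6 [N4 AND M7 -> H]; rule 10 [N4 -> P]. ⇒ new: J, H, P.
[4] rule 13 [H AND J -> W]. ⇒ new: W.
Closure: {A3, E, F8, H, J, K2, L, M7, N4, P, Q4, R6, S, T5, U, V, W} — 17 facts.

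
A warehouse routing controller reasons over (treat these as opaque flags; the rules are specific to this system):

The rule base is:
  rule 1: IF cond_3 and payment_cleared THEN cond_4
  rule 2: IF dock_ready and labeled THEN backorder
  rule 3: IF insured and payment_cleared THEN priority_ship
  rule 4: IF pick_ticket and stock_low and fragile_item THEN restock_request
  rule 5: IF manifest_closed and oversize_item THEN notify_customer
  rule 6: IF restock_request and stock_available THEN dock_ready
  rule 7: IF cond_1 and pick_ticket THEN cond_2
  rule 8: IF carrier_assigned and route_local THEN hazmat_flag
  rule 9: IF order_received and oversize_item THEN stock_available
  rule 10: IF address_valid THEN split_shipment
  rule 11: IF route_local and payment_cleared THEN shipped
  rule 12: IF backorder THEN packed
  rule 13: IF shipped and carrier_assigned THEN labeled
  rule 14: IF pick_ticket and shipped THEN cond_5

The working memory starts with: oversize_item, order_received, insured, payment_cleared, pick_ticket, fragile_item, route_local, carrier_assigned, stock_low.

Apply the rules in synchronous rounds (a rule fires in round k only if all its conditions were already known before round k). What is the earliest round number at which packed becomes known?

4

Round 1: rule 3 [IF insured and payment_cleared THEN priority_ship]; rule 4 [IF pick_ticket and stock_low and fragile_item THEN restock_request]; rule 8 [IF carrier_assigned and route_local THEN hazmat_flag]; rule 9 [IF order_received and oversize_item THEN stock_available]; rule 11 [IF route_local and payment_cleared THEN shipped]. Adds priority_ship, restock_request, hazmat_flag, stock_available, shipped.
Round 2: rule 6 [IF restock_request and stock_available THEN dock_ready]; rule 13 [IF shipped and carrier_assigned THEN labeled]; rule 14 [IF pick_ticket and shipped THEN cond_5]. Adds dock_ready, labeled, cond_5.
Round 3: rule 2 [IF dock_ready and labeled THEN backorder]. Adds backorder.
Round 4: rule 12 [IF backorder THEN packed]. Adds packed.
packed first appears in round 4.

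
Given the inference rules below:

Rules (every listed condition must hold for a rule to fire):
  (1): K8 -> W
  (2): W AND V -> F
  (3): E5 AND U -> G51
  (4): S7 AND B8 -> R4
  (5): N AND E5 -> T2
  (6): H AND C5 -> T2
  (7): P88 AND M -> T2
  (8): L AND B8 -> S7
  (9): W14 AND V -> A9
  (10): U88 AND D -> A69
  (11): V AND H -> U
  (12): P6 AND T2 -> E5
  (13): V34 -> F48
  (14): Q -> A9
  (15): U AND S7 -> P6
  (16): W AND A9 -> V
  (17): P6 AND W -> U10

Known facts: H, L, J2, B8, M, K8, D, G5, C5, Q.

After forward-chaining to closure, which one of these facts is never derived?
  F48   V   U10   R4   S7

F48

[1] (1) [K8 -> W]; (6) [H AND C5 -> T2]; (8) [L AND B8 -> S7]; (14) [Q -> A9]. ⇒ new: W, T2, S7, A9.
[2] (4) [S7 AND B8 -> R4]; (16) [W AND A9 -> V]. ⇒ new: R4, V.
[3] (2) [W AND V -> F]; (11) [V AND H -> U]. ⇒ new: F, U.
[4] (15) [U AND S7 -> P6]. ⇒ new: P6.
[5] (12) [P6 AND T2 -> E5]; (17) [P6 AND W -> U10]. ⇒ new: E5, U10.
[6] (3) [E5 AND U -> G51]. ⇒ new: G51.
Derived: V (round 2), R4 (round 2), U10 (round 5), S7 (round 1). F48 never appears in any round.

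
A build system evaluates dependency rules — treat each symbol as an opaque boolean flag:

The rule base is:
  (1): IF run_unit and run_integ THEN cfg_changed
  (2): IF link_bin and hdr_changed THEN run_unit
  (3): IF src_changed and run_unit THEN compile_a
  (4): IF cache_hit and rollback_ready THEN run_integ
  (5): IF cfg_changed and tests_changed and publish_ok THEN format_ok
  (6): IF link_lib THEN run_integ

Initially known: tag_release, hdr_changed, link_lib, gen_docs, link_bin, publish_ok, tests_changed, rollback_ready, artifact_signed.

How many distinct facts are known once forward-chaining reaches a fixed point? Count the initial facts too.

Round 1: (2) [IF link_bin and hdr_changed THEN run_unit]; (6) [IF link_lib THEN run_integ]. Adds run_unit, run_integ.
Round 2: (1) [IF run_unit and run_integ THEN cfg_changed]. Adds cfg_changed.
Round 3: (5) [IF cfg_changed and tests_changed and publish_ok THEN format_ok]. Adds format_ok.
Closure: {artifact_signed, cfg_changed, format_ok, gen_docs, hdr_changed, link_bin, link_lib, publish_ok, rollback_ready, run_integ, run_unit, tag_release, tests_changed} — 13 facts.

13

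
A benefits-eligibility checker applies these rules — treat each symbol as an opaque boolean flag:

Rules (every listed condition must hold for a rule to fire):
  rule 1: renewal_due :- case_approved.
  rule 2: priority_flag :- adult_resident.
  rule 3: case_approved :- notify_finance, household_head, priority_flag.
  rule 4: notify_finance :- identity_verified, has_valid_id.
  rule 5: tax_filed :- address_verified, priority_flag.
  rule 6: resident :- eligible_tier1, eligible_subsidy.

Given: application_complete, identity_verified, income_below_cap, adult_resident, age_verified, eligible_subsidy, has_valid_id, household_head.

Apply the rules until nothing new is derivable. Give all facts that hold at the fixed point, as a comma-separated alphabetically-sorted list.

Round 1 fires rule 2, rule 4, giving priority_flag, notify_finance.
Round 2 fires rule 3, giving case_approved.
Round 3 fires rule 1, giving renewal_due.

adult_resident, age_verified, application_complete, case_approved, eligible_subsidy, has_valid_id, household_head, identity_verified, income_below_cap, notify_finance, priority_flag, renewal_due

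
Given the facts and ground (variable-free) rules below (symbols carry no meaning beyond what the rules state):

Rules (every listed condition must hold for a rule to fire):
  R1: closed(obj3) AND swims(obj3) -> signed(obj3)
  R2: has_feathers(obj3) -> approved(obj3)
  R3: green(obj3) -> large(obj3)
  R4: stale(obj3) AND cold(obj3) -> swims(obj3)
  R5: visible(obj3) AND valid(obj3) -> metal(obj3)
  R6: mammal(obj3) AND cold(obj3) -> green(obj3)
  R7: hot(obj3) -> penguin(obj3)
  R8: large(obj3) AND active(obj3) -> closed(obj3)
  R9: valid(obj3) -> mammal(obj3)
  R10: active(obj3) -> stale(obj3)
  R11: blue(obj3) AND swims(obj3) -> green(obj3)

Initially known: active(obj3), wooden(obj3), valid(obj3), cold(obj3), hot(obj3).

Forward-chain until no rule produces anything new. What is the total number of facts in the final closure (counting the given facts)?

13

Round 1: R7 [hot(obj3) -> penguin(obj3)]; R9 [valid(obj3) -> mammal(obj3)]; R10 [active(obj3) -> stale(obj3)]. Adds penguin(obj3), mammal(obj3), stale(obj3).
Round 2: R4 [stale(obj3) AND cold(obj3) -> swims(obj3)]; R6 [mammal(obj3) AND cold(obj3) -> green(obj3)]. Adds swims(obj3), green(obj3).
Round 3: R3 [green(obj3) -> large(obj3)]. Adds large(obj3).
Round 4: R8 [large(obj3) AND active(obj3) -> closed(obj3)]. Adds closed(obj3).
Round 5: R1 [closed(obj3) AND swims(obj3) -> signed(obj3)]. Adds signed(obj3).
Closure: {active(obj3), closed(obj3), cold(obj3), green(obj3), hot(obj3), large(obj3), mammal(obj3), penguin(obj3), signed(obj3), stale(obj3), swims(obj3), valid(obj3), wooden(obj3)} — 13 facts.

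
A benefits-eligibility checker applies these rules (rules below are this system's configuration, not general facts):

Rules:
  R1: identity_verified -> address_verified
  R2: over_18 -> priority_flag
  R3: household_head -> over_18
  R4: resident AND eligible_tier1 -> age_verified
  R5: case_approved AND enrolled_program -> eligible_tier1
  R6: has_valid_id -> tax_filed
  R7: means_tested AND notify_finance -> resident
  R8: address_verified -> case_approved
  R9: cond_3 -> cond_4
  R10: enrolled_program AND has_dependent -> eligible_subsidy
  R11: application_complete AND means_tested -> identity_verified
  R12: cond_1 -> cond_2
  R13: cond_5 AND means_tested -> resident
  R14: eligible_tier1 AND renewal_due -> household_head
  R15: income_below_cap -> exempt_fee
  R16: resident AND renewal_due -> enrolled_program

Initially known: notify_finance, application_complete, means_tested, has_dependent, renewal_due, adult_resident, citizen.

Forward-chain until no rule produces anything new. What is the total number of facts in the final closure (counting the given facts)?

18

Round 1: R7 [means_tested AND notify_finance -> resident]; R11 [application_complete AND means_tested -> identity_verified]. Adds resident, identity_verified.
Round 2: R1 [identity_verified -> address_verified]; R16 [resident AND renewal_due -> enrolled_program]. Adds address_verified, enrolled_program.
Round 3: R8 [address_verified -> case_approved]; R10 [enrolled_program AND has_dependent -> eligible_subsidy]. Adds case_approved, eligible_subsidy.
Round 4: R5 [case_approved AND enrolled_program -> eligible_tier1]. Adds eligible_tier1.
Round 5: R4 [resident AND eligible_tier1 -> age_verified]; R14 [eligible_tier1 AND renewal_due -> household_head]. Adds age_verified, household_head.
Round 6: R3 [household_head -> over_18]. Adds over_18.
Round 7: R2 [over_18 -> priority_flag]. Adds priority_flag.
Closure: {address_verified, adult_resident, age_verified, application_complete, case_approved, citizen, eligible_subsidy, eligible_tier1, enrolled_program, has_dependent, household_head, identity_verified, means_tested, notify_finance, over_18, priority_flag, renewal_due, resident} — 18 facts.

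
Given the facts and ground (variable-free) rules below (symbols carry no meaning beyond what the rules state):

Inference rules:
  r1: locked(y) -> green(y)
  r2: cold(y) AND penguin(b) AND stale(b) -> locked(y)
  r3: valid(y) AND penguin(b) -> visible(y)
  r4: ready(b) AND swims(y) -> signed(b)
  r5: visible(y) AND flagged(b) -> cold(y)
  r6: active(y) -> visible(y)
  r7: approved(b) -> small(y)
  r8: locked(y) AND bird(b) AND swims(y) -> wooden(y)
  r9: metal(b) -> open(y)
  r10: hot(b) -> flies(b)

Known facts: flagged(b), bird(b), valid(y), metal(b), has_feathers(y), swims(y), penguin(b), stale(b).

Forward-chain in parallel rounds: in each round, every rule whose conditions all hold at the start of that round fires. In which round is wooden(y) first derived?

4

Round 1 — r3, r9, derive visible(y), open(y).
Round 2 — r5, derive cold(y).
Round 3 — r2, derive locked(y).
Round 4 — r1, r8, derive green(y), wooden(y).
wooden(y) first appears in round 4.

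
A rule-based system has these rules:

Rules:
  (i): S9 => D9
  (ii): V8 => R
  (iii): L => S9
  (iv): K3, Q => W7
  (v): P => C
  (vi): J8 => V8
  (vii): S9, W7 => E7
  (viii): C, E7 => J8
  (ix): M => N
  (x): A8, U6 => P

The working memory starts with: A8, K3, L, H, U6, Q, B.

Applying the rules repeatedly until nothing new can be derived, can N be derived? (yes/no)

no

Round 1: (iii) [L => S9]; (iv) [K3, Q => W7]; (x) [A8, U6 => P]. New: S9, W7, P.
Round 2: (i) [S9 => D9]; (v) [P => C]; (vii) [S9, W7 => E7]. New: D9, C, E7.
Round 3: (viii) [C, E7 => J8]. New: J8.
Round 4: (vi) [J8 => V8]. New: V8.
Round 5: (ii) [V8 => R]. New: R.
Fixed point reached. N is concluded only by (ix); (ix) needs M (never derived).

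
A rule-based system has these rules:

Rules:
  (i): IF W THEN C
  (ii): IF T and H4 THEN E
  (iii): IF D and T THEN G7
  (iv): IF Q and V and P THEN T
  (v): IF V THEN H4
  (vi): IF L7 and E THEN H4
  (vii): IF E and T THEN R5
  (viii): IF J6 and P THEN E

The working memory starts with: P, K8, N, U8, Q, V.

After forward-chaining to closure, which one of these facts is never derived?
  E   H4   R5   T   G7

G7

Round 1 fires (iv), (v), giving T, H4.
Round 2 fires (ii), giving E.
Round 3 fires (vii), giving R5.
Derived: H4 (round 1), E (round 2), T (round 1), R5 (round 3). G7 never appears in any round.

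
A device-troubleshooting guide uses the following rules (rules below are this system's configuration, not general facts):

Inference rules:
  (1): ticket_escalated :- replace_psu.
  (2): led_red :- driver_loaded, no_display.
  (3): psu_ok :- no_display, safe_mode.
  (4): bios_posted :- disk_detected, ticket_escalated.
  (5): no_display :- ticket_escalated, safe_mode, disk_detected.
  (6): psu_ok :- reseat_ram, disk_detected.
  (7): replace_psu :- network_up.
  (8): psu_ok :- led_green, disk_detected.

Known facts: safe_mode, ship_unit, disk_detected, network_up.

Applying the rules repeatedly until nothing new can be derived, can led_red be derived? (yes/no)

Round 1: (7) [replace_psu :- network_up.]. New: replace_psu.
Round 2: (1) [ticket_escalated :- replace_psu.]. New: ticket_escalated.
Round 3: (4) [bios_posted :- disk_detected, ticket_escalated.]; (5) [no_display :- ticket_escalated, safe_mode, disk_detected.]. New: bios_posted, no_display.
Round 4: (3) [psu_ok :- no_display, safe_mode.]. New: psu_ok.
Fixed point reached. led_red is concluded only by (2); (2) needs driver_loaded (never derived).

no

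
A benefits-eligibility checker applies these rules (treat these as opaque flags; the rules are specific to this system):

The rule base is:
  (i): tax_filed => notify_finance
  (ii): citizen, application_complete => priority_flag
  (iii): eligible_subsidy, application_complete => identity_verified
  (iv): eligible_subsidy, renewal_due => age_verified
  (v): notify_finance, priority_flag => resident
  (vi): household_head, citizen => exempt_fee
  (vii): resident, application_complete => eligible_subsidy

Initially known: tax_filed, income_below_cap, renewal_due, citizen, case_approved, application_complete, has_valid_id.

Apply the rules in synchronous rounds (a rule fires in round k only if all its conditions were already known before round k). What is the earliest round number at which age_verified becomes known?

Round 1: (i) [tax_filed => notify_finance]; (ii) [citizen, application_complete => priority_flag]. Adds notify_finance, priority_flag.
Round 2: (v) [notify_finance, priority_flag => resident]. Adds resident.
Round 3: (vii) [resident, application_complete => eligible_subsidy]. Adds eligible_subsidy.
Round 4: (iii) [eligible_subsidy, application_complete => identity_verified]; (iv) [eligible_subsidy, renewal_due => age_verified]. Adds identity_verified, age_verified.
age_verified first appears in round 4.

4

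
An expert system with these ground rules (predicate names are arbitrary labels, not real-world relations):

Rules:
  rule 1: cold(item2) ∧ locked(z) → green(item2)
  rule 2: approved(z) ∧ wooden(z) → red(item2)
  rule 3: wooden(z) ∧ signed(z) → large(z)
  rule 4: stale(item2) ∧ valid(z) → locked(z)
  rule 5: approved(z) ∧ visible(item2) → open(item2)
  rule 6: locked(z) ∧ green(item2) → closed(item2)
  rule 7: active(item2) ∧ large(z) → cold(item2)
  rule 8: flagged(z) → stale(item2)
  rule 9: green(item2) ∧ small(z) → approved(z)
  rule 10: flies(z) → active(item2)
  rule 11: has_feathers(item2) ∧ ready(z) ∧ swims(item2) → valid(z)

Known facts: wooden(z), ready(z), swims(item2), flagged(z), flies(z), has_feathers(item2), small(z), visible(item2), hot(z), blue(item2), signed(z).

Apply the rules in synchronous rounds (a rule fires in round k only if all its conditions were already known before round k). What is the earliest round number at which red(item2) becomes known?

Round 1 fires rule 3, rule 8, rule 10, rule 11, giving large(z), stale(item2), active(item2), valid(z).
Round 2 fires rule 4, rule 7, giving locked(z), cold(item2).
Round 3 fires rule 1, giving green(item2).
Round 4 fires rule 6, rule 9, giving closed(item2), approved(z).
Round 5 fires rule 2, rule 5, giving red(item2), open(item2).
red(item2) first appears in round 5.

5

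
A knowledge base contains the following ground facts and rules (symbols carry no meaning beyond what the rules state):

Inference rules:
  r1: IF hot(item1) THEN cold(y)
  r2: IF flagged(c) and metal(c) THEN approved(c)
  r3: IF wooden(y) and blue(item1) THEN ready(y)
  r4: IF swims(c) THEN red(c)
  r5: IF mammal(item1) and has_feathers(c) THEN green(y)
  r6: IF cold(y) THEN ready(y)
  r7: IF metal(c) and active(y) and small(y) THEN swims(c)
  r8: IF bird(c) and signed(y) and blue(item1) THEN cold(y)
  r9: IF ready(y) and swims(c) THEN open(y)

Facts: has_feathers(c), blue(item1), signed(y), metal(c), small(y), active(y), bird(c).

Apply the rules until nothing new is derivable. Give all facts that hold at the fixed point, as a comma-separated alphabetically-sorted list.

Round 1 — r7, r8, derive swims(c), cold(y).
Round 2 — r4, r6, derive red(c), ready(y).
Round 3 — r9, derive open(y).

active(y), bird(c), blue(item1), cold(y), has_feathers(c), metal(c), open(y), ready(y), red(c), signed(y), small(y), swims(c)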